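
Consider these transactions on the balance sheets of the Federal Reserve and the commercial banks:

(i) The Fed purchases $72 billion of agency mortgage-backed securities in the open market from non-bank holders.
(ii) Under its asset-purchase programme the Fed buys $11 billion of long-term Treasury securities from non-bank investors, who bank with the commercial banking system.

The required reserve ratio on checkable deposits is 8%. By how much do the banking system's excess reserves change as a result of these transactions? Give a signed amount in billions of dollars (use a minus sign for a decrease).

+$76.36 billion

Asset purchase (from non-banks) $72 billion: reserves +$72B, deposits +$72B.
Asset purchase (from non-banks) $11 billion: reserves +$11B, deposits +$11B.
Totals: Δreserves = +$83B, Δdeposits = +$83B.
Δrequired reserves = 8% × +$83B = +$6.64B.
Δexcess reserves = Δreserves − Δrequired = +$83B − (+$6.64B) = +$76.36 billion.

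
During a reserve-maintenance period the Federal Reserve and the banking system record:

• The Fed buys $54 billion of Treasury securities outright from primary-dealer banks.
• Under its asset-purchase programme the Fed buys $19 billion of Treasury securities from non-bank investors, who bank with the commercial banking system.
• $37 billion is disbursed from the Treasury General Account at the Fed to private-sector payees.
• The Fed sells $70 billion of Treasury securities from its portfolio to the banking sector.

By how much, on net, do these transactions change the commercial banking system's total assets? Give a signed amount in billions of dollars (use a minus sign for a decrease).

OMO purchase (from banks) $54 billion: just an asset swap on bank balance sheets → 0.
Asset purchase (from non-banks) $19 billion: bank balance sheets expand → +$19B.
Government spending $37 billion: bank balance sheets expand → +$37B.
OMO sale (to banks) $70 billion: just an asset swap on bank balance sheets → 0.
Net: 0 + 19 + 37 + 0 = +$56 billion.

+$56 billion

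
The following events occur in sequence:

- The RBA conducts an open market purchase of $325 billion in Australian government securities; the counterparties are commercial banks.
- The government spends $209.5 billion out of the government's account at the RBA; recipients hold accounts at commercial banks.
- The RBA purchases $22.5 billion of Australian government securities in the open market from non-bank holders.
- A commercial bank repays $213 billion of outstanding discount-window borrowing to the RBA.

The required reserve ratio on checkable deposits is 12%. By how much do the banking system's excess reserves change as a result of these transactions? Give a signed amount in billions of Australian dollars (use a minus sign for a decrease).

OMO purchase (from banks) $325 billion: reserves +$325B, deposits 0.
Government spending $209.5 billion: reserves +$209.5B, deposits +$209.5B.
Asset purchase (from non-banks) $22.5 billion: reserves +$22.5B, deposits +$22.5B.
Discount-window repayment $213 billion: reserves −$213B, deposits 0.
Totals: Δreserves = +$344B, Δdeposits = +$232B.
Δrequired reserves = 12% × +$232B = +$27.84B.
Δexcess reserves = Δreserves − Δrequired = +$344B − (+$27.84B) = +$316.16 billion.

+$316.16 billion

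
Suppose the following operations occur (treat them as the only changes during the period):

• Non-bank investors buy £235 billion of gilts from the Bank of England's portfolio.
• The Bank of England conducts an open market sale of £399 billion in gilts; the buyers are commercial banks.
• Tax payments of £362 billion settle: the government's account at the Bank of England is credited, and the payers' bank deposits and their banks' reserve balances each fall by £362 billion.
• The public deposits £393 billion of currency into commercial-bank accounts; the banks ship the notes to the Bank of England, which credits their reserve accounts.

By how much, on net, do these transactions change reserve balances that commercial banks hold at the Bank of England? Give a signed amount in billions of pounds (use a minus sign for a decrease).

-£603 billion

Bank of England balance sheet:
  Assets:      Securities −£634B
  Liabilities: Bank reserves −£603B, Currency in circulation −£393B, Government deposits +£362B
So the change in reserve balances that commercial banks hold at the Bank of England is -£603 billion.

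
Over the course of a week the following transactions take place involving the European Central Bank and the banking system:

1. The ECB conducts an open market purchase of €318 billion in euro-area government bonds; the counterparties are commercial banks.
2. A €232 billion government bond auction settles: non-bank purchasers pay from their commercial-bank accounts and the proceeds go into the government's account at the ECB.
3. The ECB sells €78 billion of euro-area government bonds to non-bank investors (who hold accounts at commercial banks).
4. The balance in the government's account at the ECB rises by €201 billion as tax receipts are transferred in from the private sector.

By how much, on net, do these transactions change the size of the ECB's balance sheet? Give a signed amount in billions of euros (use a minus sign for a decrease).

+€240 billion

OMO purchase (from banks) €318 billion: an ECB asset is acquired → +€318B.
Government account inflow €232 billion: only the composition of liabilities changes → 0.
Asset sale (to non-banks) €78 billion: an ECB asset is shed → −€78B.
Government account inflow €201 billion: only the composition of liabilities changes → 0.
Net: 318 + 0 − 78 + 0 = +€240 billion.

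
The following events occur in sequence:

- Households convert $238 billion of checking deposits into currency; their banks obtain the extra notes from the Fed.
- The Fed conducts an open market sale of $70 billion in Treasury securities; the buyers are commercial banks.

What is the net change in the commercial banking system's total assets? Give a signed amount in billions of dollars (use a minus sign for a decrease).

-$238 billion

Fed balance sheet:
  Assets:      Securities −$70B
  Liabilities: Bank reserves −$308B, Currency in circulation +$238B
Commercial banking system:
  Assets:      Reserves at CB −$308B, Securities +$70B
  Liabilities: Checkable deposits −$238B
Change in total bank assets = -$238 billion.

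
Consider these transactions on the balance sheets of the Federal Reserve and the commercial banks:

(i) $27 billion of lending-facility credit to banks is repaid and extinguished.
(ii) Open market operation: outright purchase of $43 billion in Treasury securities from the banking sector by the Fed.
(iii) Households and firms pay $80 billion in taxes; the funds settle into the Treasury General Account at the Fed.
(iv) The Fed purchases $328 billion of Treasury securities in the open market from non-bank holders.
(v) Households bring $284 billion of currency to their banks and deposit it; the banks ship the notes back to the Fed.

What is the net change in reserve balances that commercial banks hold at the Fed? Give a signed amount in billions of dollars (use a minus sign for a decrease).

+$548 billion

Discount-window repayment $27 billion: repayment is debited from reserves → −$27B.
OMO purchase (from banks) $43 billion: the Fed pays by crediting reserve accounts → +$43B.
Government account inflow $80 billion: funds move from bank reserves into the government account → −$80B.
Asset purchase (from non-banks) $328 billion: the Fed pays by crediting reserve accounts → +$328B.
Currency deposit $284 billion: returned notes are swapped for reserve credit → +$284B.
Net: −27 + 43 − 80 + 328 + 284 = +$548 billion.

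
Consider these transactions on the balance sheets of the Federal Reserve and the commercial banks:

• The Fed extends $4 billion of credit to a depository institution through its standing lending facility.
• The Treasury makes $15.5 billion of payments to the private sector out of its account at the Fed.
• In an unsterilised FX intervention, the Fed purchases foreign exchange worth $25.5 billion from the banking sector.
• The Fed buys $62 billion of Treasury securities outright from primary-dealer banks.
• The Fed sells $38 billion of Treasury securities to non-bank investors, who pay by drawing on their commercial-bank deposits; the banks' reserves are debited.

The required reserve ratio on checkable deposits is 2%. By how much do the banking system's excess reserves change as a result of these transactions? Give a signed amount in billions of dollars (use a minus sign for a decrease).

+$69.45 billion

Discount-window loan $4 billion: reserves +$4B, deposits 0.
Government spending $15.5 billion: reserves +$15.5B, deposits +$15.5B.
FX purchase $25.5 billion: reserves +$25.5B, deposits 0.
OMO purchase (from banks) $62 billion: reserves +$62B, deposits 0.
Asset sale (to non-banks) $38 billion: reserves −$38B, deposits −$38B.
Totals: Δreserves = +$69B, Δdeposits = −$22.5B.
Δrequired reserves = 2% × −$22.5B = −$0.45B.
Δexcess reserves = Δreserves − Δrequired = +$69B − (−$0.45B) = +$69.45 billion.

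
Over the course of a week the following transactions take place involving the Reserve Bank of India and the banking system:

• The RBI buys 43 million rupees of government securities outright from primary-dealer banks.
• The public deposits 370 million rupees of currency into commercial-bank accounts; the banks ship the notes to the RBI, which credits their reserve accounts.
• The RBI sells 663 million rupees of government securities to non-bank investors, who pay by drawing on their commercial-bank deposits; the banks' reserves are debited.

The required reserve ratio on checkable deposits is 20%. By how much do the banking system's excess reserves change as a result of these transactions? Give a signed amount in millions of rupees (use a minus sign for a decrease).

OMO purchase (from banks) 43 million rupees: reserves +43M, deposits 0.
Currency deposit 370 million rupees: reserves +370M, deposits +370M.
Asset sale (to non-banks) 663 million rupees: reserves −663M, deposits −663M.
Totals: Δreserves = −250M, Δdeposits = −293M.
Δrequired reserves = 20% × −293M = −58.6M.
Δexcess reserves = Δreserves − Δrequired = −250M − (−58.6M) = -191.4 million.

-191.4 million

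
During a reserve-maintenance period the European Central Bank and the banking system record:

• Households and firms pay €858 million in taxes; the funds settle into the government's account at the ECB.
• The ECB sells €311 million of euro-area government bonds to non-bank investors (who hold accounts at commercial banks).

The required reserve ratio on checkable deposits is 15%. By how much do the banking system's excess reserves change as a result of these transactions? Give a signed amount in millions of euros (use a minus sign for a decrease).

Government account inflow €858 million: reserves −€858M, deposits −€858M.
Asset sale (to non-banks) €311 million: reserves −€311M, deposits −€311M.
Totals: Δreserves = −€1169M, Δdeposits = −€1169M.
Δrequired reserves = 15% × −€1169M = −€175.35M.
Δexcess reserves = Δreserves − Δrequired = −€1169M − (−€175.35M) = -€993.65 million.

-€993.65 million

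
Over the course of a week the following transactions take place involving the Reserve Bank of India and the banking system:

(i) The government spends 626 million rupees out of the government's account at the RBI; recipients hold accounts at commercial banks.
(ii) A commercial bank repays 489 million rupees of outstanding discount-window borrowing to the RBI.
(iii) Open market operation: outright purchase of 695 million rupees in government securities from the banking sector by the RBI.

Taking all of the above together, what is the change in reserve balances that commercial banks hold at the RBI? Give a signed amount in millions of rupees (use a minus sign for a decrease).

+832 million

Government spending 626 million rupees: government payments flow into bank reserve accounts → +626M.
Discount-window repayment 489 million rupees: repayment is debited from reserves → −489M.
OMO purchase (from banks) 695 million rupees: the RBI pays by crediting reserve accounts → +695M.
Net: 626 − 489 + 695 = +832 million.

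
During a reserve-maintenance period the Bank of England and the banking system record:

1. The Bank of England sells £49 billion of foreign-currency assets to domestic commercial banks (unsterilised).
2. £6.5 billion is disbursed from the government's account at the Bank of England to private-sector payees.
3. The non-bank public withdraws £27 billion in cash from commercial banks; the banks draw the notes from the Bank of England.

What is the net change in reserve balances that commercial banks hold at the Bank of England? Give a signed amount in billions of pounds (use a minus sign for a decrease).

FX sale £49 billion: the buying banks pay out of their reserve balances → −£49B.
Government spending £6.5 billion: government payments flow into bank reserve accounts → +£6.5B.
Currency withdrawal £27 billion: banks swap reserves for currency → −£27B.
Net: −49 + 6.5 − 27 = -£69.5 billion.

-£69.5 billion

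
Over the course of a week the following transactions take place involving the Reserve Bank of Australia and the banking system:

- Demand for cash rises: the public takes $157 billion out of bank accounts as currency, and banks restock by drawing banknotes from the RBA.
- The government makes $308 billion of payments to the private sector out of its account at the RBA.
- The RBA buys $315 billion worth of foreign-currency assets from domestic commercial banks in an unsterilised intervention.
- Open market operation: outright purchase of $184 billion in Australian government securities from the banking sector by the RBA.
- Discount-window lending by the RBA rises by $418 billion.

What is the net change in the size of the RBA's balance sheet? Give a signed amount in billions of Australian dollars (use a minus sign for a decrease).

+$917 billion

RBA balance sheet:
  Assets:      Securities +$184B, Loans to banks +$418B, Foreign assets +$315B
  Liabilities: Bank reserves +$1068B, Currency in circulation +$157B, Government deposits −$308B
Change in total RBA assets = +$917 billion.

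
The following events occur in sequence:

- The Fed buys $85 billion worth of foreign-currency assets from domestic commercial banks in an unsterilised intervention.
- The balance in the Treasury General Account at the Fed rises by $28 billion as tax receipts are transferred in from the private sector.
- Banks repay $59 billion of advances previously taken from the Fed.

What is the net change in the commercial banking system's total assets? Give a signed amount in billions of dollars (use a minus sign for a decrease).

-$87 billion

Fed balance sheet:
  Assets:      Loans to banks −$59B, Foreign assets +$85B
  Liabilities: Bank reserves −$2B, Government deposits +$28B
Commercial banking system:
  Assets:      Reserves at CB −$2B, Foreign assets −$85B
  Liabilities: Checkable deposits −$28B, Borrowings from CB −$59B
Change in total bank assets = -$87 billion.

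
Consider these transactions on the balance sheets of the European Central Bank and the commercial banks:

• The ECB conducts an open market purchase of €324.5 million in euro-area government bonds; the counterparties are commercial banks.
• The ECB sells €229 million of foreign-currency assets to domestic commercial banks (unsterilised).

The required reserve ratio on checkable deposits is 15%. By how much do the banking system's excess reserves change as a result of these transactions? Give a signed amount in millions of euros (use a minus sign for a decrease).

OMO purchase (from banks) €324.5 million: reserves +€324.5M, deposits 0.
FX sale €229 million: reserves −€229M, deposits 0.
Totals: Δreserves = +€95.5M, Δdeposits = 0.
Δrequired reserves = 15% × 0 = 0.
Δexcess reserves = Δreserves − Δrequired = +€95.5M − (0) = +€95.5 million.

+€95.5 million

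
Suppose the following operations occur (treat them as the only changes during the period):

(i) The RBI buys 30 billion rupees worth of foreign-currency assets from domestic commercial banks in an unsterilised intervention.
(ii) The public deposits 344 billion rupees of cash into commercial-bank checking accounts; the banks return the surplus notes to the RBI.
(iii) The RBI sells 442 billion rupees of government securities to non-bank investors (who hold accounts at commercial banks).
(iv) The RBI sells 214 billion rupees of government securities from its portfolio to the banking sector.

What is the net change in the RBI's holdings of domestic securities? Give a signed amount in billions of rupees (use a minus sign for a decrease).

RBI balance sheet:
  Assets:      Securities −656B, Foreign assets +30B
  Liabilities: Bank reserves −282B, Currency in circulation −344B
So the change in the RBI's holdings of domestic securities is -656 billion.

-656 billion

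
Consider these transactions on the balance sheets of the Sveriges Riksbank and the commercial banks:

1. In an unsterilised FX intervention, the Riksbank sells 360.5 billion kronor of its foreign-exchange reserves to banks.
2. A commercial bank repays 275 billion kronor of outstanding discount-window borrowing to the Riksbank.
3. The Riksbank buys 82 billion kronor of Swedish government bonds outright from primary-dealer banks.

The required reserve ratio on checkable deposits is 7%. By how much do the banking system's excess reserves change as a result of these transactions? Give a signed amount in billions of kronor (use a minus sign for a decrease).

-553.5 billion

FX sale 360.5 billion kronor: reserves −360.5B, deposits 0.
Discount-window repayment 275 billion kronor: reserves −275B, deposits 0.
OMO purchase (from banks) 82 billion kronor: reserves +82B, deposits 0.
Totals: Δreserves = −553.5B, Δdeposits = 0.
Δrequired reserves = 7% × 0 = 0.
Δexcess reserves = Δreserves − Δrequired = −553.5B − (0) = -553.5 billion.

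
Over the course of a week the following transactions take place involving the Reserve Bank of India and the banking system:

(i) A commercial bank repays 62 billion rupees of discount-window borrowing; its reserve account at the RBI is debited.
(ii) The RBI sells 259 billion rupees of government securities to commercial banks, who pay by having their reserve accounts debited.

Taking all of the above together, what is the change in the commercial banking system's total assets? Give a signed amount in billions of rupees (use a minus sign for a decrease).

RBI balance sheet:
  Assets:      Securities −259B, Loans to banks −62B
  Liabilities: Bank reserves −321B
Commercial banking system:
  Assets:      Reserves at CB −321B, Securities +259B
  Liabilities: Borrowings from CB −62B
Change in total bank assets = -62 billion.

-62 billion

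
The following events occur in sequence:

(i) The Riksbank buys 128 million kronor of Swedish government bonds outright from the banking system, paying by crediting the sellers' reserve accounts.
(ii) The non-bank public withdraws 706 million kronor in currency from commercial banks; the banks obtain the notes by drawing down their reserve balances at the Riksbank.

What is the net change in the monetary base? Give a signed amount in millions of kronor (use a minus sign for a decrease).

OMO purchase (from banks) 128 million kronor: Riksbank balance sheet expands → +128M.
Currency withdrawal 706 million kronor: just a shift between currency and reserves — both are base money → 0.
Net: 128 + 0 = +128 million.

+128 million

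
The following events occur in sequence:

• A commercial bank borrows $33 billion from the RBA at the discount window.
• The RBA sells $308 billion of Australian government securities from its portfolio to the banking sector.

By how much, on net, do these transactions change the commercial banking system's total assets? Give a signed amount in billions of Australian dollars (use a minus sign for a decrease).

+$33 billion

Discount-window loan $33 billion: bank balance sheets expand → +$33B.
OMO sale (to banks) $308 billion: just an asset swap on bank balance sheets → 0.
Net: 33 + 0 = +$33 billion.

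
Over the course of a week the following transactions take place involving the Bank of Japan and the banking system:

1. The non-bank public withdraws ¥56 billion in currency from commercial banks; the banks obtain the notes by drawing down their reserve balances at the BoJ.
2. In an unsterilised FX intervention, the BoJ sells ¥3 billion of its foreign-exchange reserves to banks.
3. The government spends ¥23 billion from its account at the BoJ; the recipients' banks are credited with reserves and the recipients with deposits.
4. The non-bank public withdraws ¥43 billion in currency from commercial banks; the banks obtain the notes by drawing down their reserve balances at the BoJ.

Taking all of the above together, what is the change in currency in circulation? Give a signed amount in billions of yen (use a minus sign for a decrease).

BoJ balance sheet:
  Assets:      Foreign assets −¥3B
  Liabilities: Bank reserves −¥79B, Currency in circulation +¥99B, Government deposits −¥23B
Commercial banking system:
  Assets:      Reserves at CB −¥79B, Foreign assets +¥3B
  Liabilities: Checkable deposits −¥76B
So the change in currency in circulation is +¥99 billion.

+¥99 billion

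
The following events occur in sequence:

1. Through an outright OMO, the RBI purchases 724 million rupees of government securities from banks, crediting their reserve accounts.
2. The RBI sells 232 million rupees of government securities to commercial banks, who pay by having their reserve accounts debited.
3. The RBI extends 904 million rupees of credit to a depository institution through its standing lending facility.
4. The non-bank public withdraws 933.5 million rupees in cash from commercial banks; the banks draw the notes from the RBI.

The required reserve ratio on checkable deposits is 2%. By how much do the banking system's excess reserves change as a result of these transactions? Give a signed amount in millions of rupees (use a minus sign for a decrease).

OMO purchase (from banks) 724 million rupees: reserves +724M, deposits 0.
OMO sale (to banks) 232 million rupees: reserves −232M, deposits 0.
Discount-window loan 904 million rupees: reserves +904M, deposits 0.
Currency withdrawal 933.5 million rupees: reserves −933.5M, deposits −933.5M.
Totals: Δreserves = +462.5M, Δdeposits = −933.5M.
Δrequired reserves = 2% × −933.5M = −18.67M.
Δexcess reserves = Δreserves − Δrequired = +462.5M − (−18.67M) = +481.17 million.

+481.17 million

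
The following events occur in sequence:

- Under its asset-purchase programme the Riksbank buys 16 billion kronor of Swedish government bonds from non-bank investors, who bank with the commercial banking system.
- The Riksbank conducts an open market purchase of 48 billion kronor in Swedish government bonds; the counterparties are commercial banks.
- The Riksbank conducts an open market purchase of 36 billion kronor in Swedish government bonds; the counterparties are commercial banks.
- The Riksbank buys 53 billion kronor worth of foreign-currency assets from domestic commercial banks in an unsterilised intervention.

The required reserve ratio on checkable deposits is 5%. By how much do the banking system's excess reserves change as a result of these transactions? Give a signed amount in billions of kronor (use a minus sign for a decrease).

+152.2 billion

Asset purchase (from non-banks) 16 billion kronor: reserves +16B, deposits +16B.
OMO purchase (from banks) 48 billion kronor: reserves +48B, deposits 0.
OMO purchase (from banks) 36 billion kronor: reserves +36B, deposits 0.
FX purchase 53 billion kronor: reserves +53B, deposits 0.
Totals: Δreserves = +153B, Δdeposits = +16B.
Δrequired reserves = 5% × +16B = +0.8B.
Δexcess reserves = Δreserves − Δrequired = +153B − (+0.8B) = +152.2 billion.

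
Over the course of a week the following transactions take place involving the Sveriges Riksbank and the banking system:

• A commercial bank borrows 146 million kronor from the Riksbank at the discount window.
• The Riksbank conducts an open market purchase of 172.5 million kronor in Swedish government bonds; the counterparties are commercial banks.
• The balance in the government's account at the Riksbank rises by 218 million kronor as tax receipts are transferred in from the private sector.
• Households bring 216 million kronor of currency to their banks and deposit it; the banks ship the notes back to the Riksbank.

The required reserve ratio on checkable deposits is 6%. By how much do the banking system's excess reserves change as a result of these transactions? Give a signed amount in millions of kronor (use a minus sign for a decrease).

Discount-window loan 146 million kronor: reserves +146M, deposits 0.
OMO purchase (from banks) 172.5 million kronor: reserves +172.5M, deposits 0.
Government account inflow 218 million kronor: reserves −218M, deposits −218M.
Currency deposit 216 million kronor: reserves +216M, deposits +216M.
Totals: Δreserves = +316.5M, Δdeposits = −2M.
Δrequired reserves = 6% × −2M = −0.12M.
Δexcess reserves = Δreserves − Δrequired = +316.5M − (−0.12M) = +316.62 million.

+316.62 million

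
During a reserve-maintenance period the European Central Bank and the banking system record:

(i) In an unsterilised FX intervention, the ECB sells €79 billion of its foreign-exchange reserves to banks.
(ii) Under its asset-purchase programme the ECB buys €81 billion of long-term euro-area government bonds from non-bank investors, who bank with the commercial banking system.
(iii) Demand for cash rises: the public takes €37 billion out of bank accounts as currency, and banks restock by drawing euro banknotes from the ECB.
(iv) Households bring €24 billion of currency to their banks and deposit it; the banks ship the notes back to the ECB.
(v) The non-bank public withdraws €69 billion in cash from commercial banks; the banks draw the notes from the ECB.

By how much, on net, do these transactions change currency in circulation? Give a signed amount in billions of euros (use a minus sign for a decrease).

+€82 billion

FX sale €79 billion: no currency enters or leaves circulation → 0.
Asset purchase (from non-banks) €81 billion: no currency enters or leaves circulation → 0.
Currency withdrawal €37 billion: notes leave the central bank → +€37B.
Currency deposit €24 billion: notes return to the central bank → −€24B.
Currency withdrawal €69 billion: notes leave the central bank → +€69B.
Net: 0 + 0 + 37 − 24 + 69 = +€82 billion.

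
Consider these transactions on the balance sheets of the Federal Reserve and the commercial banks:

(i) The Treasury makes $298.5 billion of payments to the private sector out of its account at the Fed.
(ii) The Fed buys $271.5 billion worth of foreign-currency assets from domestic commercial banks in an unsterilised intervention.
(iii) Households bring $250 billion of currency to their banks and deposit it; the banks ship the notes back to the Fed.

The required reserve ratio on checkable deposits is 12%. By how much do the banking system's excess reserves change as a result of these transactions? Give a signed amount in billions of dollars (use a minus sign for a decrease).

Government spending $298.5 billion: reserves +$298.5B, deposits +$298.5B.
FX purchase $271.5 billion: reserves +$271.5B, deposits 0.
Currency deposit $250 billion: reserves +$250B, deposits +$250B.
Totals: Δreserves = +$820B, Δdeposits = +$548.5B.
Δrequired reserves = 12% × +$548.5B = +$65.82B.
Δexcess reserves = Δreserves − Δrequired = +$820B − (+$65.82B) = +$754.18 billion.

+$754.18 billion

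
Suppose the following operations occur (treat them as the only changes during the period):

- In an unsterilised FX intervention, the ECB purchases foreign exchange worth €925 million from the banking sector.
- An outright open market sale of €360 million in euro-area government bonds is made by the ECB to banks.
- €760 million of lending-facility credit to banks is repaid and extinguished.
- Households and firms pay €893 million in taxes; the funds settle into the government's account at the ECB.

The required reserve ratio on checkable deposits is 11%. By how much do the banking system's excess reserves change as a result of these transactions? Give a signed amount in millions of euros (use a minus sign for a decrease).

FX purchase €925 million: reserves +€925M, deposits 0.
OMO sale (to banks) €360 million: reserves −€360M, deposits 0.
Discount-window repayment €760 million: reserves −€760M, deposits 0.
Government account inflow €893 million: reserves −€893M, deposits −€893M.
Totals: Δreserves = −€1088M, Δdeposits = −€893M.
Δrequired reserves = 11% × −€893M = −€98.23M.
Δexcess reserves = Δreserves − Δrequired = −€1088M − (−€98.23M) = -€989.77 million.

-€989.77 million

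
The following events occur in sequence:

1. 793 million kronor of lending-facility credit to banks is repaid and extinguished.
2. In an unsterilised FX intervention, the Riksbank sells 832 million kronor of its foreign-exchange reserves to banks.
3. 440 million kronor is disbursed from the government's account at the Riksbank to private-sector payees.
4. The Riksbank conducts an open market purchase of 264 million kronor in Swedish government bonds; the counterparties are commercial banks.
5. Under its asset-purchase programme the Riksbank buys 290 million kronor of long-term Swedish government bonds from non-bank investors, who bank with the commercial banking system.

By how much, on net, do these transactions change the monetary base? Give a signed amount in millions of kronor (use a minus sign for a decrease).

-631 million

Riksbank balance sheet:
  Assets:      Securities +554M, Loans to banks −793M, Foreign assets −832M
  Liabilities: Bank reserves −631M, Government deposits −440M
Commercial banking system:
  Assets:      Reserves at CB −631M, Securities −264M, Foreign assets +832M
  Liabilities: Checkable deposits +730M, Borrowings from CB −793M
Monetary base = currency + reserves: 0 + (−631M) = -631 million.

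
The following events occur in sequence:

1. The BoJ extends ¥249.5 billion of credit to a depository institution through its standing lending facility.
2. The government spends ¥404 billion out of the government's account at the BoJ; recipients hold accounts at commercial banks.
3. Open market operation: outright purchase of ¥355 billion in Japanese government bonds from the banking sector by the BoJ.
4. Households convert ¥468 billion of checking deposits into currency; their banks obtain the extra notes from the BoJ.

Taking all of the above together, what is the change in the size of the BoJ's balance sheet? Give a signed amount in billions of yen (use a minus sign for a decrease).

BoJ balance sheet:
  Assets:      Securities +¥355B, Loans to banks +¥249.5B
  Liabilities: Bank reserves +¥540.5B, Currency in circulation +¥468B, Government deposits −¥404B
Commercial banking system:
  Assets:      Reserves at CB +¥540.5B, Securities −¥355B
  Liabilities: Checkable deposits −¥64B, Borrowings from CB +¥249.5B
Change in total BoJ assets = +¥604.5 billion.

+¥604.5 billion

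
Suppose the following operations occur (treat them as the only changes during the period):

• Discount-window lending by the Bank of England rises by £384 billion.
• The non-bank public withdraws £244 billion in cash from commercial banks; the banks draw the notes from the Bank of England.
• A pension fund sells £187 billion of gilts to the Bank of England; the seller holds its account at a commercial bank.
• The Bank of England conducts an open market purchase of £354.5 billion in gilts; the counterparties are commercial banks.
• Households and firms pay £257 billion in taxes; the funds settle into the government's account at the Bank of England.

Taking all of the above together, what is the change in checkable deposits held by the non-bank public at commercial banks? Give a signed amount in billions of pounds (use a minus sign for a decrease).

Bank of England balance sheet:
  Assets:      Securities +£541.5B, Loans to banks +£384B
  Liabilities: Bank reserves +£424.5B, Currency in circulation +£244B, Government deposits +£257B
Commercial banking system:
  Assets:      Reserves at CB +£424.5B, Securities −£354.5B
  Liabilities: Checkable deposits −£314B, Borrowings from CB +£384B
So the change in checkable deposits held by the non-bank public at commercial banks is -£314 billion.

-£314 billion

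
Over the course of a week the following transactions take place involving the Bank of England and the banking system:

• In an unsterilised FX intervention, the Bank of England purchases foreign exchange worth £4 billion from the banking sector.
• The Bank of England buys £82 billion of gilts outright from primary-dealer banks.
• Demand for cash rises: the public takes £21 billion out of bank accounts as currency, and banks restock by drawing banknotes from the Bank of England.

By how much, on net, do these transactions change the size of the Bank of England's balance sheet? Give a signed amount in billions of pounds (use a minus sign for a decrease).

Bank of England balance sheet:
  Assets:      Securities +£82B, Foreign assets +£4B
  Liabilities: Bank reserves +£65B, Currency in circulation +£21B
Change in total Bank of England assets = +£86 billion.

+£86 billion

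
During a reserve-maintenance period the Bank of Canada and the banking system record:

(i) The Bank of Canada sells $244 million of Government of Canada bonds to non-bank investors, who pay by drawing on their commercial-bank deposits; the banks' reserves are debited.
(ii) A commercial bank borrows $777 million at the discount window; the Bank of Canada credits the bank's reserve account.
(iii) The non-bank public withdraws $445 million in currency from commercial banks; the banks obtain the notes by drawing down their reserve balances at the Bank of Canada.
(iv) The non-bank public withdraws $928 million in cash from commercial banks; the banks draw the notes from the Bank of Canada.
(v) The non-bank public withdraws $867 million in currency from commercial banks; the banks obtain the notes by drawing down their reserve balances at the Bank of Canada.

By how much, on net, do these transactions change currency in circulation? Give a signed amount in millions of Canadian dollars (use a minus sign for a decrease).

Asset sale (to non-banks) $244 million: no currency enters or leaves circulation → 0.
Discount-window loan $777 million: no currency enters or leaves circulation → 0.
Currency withdrawal $445 million: notes leave the central bank → +$445M.
Currency withdrawal $928 million: notes leave the central bank → +$928M.
Currency withdrawal $867 million: notes leave the central bank → +$867M.
Net: 0 + 0 + 445 + 928 + 867 = +$2240 million.

+$2240 million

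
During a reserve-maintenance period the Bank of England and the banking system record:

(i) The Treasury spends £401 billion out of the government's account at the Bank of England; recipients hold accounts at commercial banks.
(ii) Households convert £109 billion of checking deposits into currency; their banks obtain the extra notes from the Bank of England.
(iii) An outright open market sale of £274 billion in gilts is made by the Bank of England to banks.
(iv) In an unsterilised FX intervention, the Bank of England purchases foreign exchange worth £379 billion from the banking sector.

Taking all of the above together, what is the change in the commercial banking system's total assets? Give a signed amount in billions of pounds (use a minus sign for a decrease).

Government spending £401 billion: bank balance sheets expand → +£401B.
Currency withdrawal £109 billion: bank balance sheets shrink → −£109B.
OMO sale (to banks) £274 billion: just an asset swap on bank balance sheets → 0.
FX purchase £379 billion: just an asset swap on bank balance sheets → 0.
Net: 401 − 109 + 0 + 0 = +£292 billion.

+£292 billion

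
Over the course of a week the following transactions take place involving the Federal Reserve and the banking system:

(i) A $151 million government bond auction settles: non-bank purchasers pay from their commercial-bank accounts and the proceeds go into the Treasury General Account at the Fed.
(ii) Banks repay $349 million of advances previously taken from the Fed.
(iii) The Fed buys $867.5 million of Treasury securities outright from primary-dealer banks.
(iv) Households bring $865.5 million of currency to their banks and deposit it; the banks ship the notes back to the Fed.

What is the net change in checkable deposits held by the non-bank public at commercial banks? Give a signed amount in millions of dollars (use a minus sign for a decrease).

+$714.5 million

Government account inflow $151 million: non-bank counterparties' bank balances fall → −$151M.
Discount-window repayment $349 million: the counterparty is a bank, so public deposits are unchanged → 0.
OMO purchase (from banks) $867.5 million: the counterparty is a bank, so public deposits are unchanged → 0.
Currency deposit $865.5 million: non-bank counterparties' bank balances rise → +$865.5M.
Net: −151 + 0 + 0 + 865.5 = +$714.5 million.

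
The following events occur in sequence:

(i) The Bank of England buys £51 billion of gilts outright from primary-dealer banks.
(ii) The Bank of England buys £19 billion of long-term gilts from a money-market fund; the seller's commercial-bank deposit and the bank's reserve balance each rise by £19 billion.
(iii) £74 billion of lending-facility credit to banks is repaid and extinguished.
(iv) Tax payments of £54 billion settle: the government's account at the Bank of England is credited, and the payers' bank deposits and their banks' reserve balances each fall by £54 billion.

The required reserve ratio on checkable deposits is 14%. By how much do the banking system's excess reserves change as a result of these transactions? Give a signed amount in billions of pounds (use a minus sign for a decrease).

-£53.1 billion

OMO purchase (from banks) £51 billion: reserves +£51B, deposits 0.
Asset purchase (from non-banks) £19 billion: reserves +£19B, deposits +£19B.
Discount-window repayment £74 billion: reserves −£74B, deposits 0.
Government account inflow £54 billion: reserves −£54B, deposits −£54B.
Totals: Δreserves = −£58B, Δdeposits = −£35B.
Δrequired reserves = 14% × −£35B = −£4.9B.
Δexcess reserves = Δreserves − Δrequired = −£58B − (−£4.9B) = -£53.1 billion.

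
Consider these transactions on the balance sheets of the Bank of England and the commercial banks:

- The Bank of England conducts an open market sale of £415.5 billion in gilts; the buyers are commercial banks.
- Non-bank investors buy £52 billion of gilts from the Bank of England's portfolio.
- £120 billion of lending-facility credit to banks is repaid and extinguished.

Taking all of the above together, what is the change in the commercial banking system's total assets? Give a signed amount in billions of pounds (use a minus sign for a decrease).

OMO sale (to banks) £415.5 billion: just an asset swap on bank balance sheets → 0.
Asset sale (to non-banks) £52 billion: bank balance sheets shrink → −£52B.
Discount-window repayment £120 billion: bank balance sheets shrink → −£120B.
Net: 0 − 52 − 120 = -£172 billion.

-£172 billion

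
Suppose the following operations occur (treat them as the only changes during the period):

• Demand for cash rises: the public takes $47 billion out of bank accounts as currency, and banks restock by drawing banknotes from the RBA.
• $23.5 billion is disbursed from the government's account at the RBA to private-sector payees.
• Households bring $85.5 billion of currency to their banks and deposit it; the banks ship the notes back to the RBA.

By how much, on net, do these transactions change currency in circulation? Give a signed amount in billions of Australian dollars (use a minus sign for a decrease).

-$38.5 billion

RBA balance sheet:
  Assets:      no change
  Liabilities: Bank reserves +$62B, Currency in circulation −$38.5B, Government deposits −$23.5B
Commercial banking system:
  Assets:      Reserves at CB +$62B
  Liabilities: Checkable deposits +$62B
So the change in currency in circulation is -$38.5 billion.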